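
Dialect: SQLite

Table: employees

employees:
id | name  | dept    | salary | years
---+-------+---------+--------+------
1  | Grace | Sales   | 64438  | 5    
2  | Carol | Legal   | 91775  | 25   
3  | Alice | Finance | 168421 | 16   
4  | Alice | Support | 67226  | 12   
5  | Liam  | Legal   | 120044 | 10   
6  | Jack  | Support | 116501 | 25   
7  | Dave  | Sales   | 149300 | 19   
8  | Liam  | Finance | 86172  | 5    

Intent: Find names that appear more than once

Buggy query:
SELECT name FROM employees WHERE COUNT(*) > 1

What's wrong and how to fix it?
Bug: COUNT(*) is an aggregate and cannot be used in WHERE

Fix: GROUP BY name, then filter groups with HAVING COUNT(*) > 1

Corrected query:
SELECT name FROM employees GROUP BY name HAVING COUNT(*) > 1

Result:
name 
-----
Alice
Liam 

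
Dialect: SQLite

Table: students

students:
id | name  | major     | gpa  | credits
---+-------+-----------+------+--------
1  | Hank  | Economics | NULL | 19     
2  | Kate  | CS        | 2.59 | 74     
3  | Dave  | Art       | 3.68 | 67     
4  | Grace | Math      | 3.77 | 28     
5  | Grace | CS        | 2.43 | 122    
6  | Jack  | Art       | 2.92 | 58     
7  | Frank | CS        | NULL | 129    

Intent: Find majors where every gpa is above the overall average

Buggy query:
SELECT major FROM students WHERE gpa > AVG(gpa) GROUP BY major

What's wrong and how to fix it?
Bug: AVG() is an aggregate; it can't sit directly in WHERE

Fix: Use a subquery for AVG and a HAVING MIN(...) filter so the condition holds for every row in the group

Corrected query:
SELECT major FROM students GROUP BY major HAVING MIN(gpa) > (SELECT AVG(gpa) FROM students)

Result:
major
-----
Math 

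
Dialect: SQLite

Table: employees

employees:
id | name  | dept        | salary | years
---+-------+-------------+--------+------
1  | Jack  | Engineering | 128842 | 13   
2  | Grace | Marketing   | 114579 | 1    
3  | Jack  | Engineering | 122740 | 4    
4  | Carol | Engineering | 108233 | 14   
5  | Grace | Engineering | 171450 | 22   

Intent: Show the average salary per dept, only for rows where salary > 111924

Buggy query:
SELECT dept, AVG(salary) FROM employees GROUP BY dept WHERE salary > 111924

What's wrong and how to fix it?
Bug: WHERE cannot follow GROUP BY

Fix: Move the WHERE clause before GROUP BY

Corrected query:
SELECT dept, AVG(salary) FROM employees WHERE salary > 111924 GROUP BY dept

Result:
dept        | AVG(salary)  
------------+--------------
Engineering | 141010.666667
Marketing   | 114579       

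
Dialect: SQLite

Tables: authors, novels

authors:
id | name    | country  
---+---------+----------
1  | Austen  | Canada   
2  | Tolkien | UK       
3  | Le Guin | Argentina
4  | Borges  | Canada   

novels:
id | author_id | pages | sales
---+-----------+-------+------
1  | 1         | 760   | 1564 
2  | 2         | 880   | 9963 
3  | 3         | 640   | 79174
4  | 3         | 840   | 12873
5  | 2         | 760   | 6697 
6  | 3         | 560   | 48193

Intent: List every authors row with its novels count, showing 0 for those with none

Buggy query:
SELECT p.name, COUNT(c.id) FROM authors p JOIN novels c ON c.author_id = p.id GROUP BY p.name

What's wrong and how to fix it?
Bug: An inner join excludes parents with zero children

Fix: Use LEFT JOIN so parents without children still appear (COUNT(c.id) gives 0)

Corrected query:
SELECT p.name, COUNT(c.id) FROM authors p LEFT JOIN novels c ON c.author_id = p.id GROUP BY p.name

Result:
name    | COUNT(c.id)
--------+------------
Austen  | 1          
Borges  | 0          
Le Guin | 3          
Tolkien | 2          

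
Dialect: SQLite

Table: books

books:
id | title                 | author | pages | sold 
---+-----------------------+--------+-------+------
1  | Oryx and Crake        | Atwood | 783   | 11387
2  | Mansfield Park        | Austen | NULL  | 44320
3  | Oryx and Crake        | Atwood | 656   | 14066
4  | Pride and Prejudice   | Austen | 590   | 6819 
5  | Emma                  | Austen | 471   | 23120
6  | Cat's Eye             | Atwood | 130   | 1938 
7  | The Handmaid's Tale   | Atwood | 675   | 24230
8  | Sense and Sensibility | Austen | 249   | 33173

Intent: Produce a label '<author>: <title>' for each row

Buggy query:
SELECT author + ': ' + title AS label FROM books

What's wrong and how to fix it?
Bug: SQLite uses || for string concatenation; + coerces text to numbers (yielding 0)

Fix: Use the || operator for string concatenation

Corrected query:
SELECT author || ': ' || title AS label FROM books

Result:
label                        
-----------------------------
Atwood: Oryx and Crake       
Austen: Mansfield Park       
Atwood: Oryx and Crake       
Austen: Pride and Prejudice  
Austen: Emma                 
Atwood: Cat's Eye            
Atwood: The Handmaid's Tale  
Austen: Sense and Sensibility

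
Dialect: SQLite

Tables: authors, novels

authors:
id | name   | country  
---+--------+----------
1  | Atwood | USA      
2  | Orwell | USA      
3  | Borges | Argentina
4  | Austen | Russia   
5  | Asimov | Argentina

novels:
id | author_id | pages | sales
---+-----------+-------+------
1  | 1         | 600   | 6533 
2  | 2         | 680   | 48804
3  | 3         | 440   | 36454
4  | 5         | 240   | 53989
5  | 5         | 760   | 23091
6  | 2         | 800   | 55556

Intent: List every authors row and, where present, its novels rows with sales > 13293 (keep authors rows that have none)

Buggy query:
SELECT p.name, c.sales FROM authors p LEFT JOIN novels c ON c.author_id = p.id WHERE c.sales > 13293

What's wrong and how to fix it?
Bug: Filtering c.sales in WHERE discards the NULL rows produced by LEFT JOIN, turning it into an inner join

Fix: Put 'c.sales > 13293' in the JOIN's ON clause instead of WHERE

Corrected query:
SELECT p.name, c.sales FROM authors p LEFT JOIN novels c ON c.author_id = p.id AND c.sales > 13293

Result:
name   | sales
-------+------
Atwood | NULL 
Orwell | 48804
Orwell | 55556
Borges | 36454
Austen | NULL 
Asimov | 23091
Asimov | 53989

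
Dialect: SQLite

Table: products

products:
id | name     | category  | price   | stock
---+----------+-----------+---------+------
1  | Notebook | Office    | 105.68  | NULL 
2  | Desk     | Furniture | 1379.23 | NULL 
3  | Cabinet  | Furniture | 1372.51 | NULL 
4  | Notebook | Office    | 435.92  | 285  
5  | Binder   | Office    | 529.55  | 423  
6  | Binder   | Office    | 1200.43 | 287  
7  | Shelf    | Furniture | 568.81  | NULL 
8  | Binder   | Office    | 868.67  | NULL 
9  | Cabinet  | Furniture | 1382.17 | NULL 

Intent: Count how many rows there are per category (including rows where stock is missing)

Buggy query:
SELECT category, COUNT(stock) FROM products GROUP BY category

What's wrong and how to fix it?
Bug: COUNT(stock) skips NULLs, so groups with missing stock are undercounted

Fix: Replace COUNT(stock) with COUNT(*)

Corrected query:
SELECT category, COUNT(*) FROM products GROUP BY category

Result:
category  | COUNT(*)
----------+---------
Furniture | 4       
Office    | 5       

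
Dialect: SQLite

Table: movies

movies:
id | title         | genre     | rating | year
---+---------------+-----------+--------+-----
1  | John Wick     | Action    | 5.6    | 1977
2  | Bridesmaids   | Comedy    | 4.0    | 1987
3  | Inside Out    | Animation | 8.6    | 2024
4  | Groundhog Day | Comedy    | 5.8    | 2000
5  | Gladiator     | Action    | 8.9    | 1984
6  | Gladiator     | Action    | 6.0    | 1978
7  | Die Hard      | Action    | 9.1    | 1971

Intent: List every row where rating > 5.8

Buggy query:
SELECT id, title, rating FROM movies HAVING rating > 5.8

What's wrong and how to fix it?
Bug: This is a non-aggregate query (no GROUP BY, no aggregates), so in SQLite the HAVING clause is invalid here; a row-level condition belongs in WHERE

Fix: Replace HAVING with WHERE since the condition applies to individual rows

Corrected query:
SELECT id, title, rating FROM movies WHERE rating > 5.8

Result:
id | title      | rating
---+------------+-------
3  | Inside Out | 8.6   
5  | Gladiator  | 8.9   
6  | Gladiator  | 6     
7  | Die Hard   | 9.1   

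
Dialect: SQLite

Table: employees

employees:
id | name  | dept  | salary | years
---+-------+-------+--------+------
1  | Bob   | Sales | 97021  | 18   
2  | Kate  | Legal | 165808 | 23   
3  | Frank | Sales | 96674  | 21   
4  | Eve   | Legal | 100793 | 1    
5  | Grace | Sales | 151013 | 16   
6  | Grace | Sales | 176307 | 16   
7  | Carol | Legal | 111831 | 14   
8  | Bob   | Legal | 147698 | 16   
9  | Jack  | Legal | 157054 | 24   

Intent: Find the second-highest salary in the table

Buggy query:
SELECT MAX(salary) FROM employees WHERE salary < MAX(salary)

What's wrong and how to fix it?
Bug: MAX(salary) on the right of the comparison is an aggregate-in-WHERE error

Fix: Put the inner MAX in a scalar subquery

Corrected query:
SELECT MAX(salary) FROM employees WHERE salary < (SELECT MAX(salary) FROM employees)

Result:
MAX(salary)
-----------
165808     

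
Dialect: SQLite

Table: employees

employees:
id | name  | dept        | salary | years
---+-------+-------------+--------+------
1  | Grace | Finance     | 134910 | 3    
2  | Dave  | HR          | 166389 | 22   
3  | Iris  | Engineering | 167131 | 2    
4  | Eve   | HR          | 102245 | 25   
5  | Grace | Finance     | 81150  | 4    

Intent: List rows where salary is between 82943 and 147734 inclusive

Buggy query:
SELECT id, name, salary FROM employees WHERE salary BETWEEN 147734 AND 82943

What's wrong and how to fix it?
Bug: The bounds are reversed; BETWEEN a AND b requires a <= b to match anything

Fix: Write BETWEEN 82943 AND 147734

Corrected query:
SELECT id, name, salary FROM employees WHERE salary BETWEEN 82943 AND 147734

Result:
id | name  | salary
---+-------+-------
1  | Grace | 134910
4  | Eve   | 102245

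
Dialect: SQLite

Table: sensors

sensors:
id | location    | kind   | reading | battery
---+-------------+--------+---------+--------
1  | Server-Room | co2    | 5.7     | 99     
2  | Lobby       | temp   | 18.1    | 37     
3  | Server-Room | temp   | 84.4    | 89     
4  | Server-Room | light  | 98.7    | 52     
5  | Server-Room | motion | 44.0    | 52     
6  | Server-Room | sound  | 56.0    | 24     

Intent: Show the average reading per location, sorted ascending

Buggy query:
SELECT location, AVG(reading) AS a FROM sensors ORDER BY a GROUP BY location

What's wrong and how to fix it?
Bug: GROUP BY must precede ORDER BY

Fix: Reorder: SELECT … FROM … GROUP BY … ORDER BY …

Corrected query:
SELECT location, AVG(reading) AS a FROM sensors GROUP BY location ORDER BY a

Result:
location    | a    
------------+------
Lobby       | 18.1 
Server-Room | 57.76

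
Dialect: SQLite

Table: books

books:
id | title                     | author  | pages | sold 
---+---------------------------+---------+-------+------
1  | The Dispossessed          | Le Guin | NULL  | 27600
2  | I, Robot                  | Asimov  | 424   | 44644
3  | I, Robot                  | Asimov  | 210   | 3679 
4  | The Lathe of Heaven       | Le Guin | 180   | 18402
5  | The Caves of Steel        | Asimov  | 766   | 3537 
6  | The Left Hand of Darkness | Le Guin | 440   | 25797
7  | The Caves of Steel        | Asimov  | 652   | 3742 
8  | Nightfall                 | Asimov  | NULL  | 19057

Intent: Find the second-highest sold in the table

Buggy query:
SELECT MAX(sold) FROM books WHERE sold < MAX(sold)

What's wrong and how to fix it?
Bug: The inner MAX is an aggregate inside WHERE, which is not allowed

Fix: Compute the overall MAX in a subquery, then take MAX of rows below it

Corrected query:
SELECT MAX(sold) FROM books WHERE sold < (SELECT MAX(sold) FROM books)

Result:
MAX(sold)
---------
27600    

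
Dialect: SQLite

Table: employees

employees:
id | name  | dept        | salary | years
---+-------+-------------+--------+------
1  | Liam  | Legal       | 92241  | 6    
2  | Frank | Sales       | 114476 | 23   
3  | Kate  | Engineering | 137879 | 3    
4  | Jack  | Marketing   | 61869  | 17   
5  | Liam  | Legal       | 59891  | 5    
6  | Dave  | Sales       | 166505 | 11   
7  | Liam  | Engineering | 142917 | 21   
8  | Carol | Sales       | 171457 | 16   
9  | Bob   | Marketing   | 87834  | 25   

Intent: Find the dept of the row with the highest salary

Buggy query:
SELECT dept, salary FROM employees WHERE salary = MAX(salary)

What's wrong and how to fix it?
Bug: MAX(salary) is an aggregate and cannot be used directly in WHERE

Fix: Wrap MAX in a scalar subquery so WHERE compares against a single value

Corrected query:
SELECT dept, salary FROM employees WHERE salary = (SELECT MAX(salary) FROM employees)

Result:
dept  | salary
------+-------
Sales | 171457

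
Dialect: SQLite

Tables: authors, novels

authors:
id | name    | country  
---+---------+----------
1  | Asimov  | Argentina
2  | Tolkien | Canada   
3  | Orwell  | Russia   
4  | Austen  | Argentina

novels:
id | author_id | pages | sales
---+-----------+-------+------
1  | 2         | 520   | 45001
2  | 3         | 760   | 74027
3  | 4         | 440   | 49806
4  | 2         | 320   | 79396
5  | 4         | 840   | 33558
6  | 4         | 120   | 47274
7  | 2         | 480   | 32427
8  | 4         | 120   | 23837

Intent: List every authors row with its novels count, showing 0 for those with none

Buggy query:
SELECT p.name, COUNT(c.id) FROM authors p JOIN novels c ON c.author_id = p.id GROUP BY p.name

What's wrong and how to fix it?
Bug: INNER JOIN drops authors rows that have no matching novels rows

Fix: Use LEFT JOIN so parents without children still appear (COUNT(c.id) gives 0)

Corrected query:
SELECT p.name, COUNT(c.id) FROM authors p LEFT JOIN novels c ON c.author_id = p.id GROUP BY p.name

Result:
name    | COUNT(c.id)
--------+------------
Asimov  | 0          
Austen  | 4          
Orwell  | 1          
Tolkien | 3          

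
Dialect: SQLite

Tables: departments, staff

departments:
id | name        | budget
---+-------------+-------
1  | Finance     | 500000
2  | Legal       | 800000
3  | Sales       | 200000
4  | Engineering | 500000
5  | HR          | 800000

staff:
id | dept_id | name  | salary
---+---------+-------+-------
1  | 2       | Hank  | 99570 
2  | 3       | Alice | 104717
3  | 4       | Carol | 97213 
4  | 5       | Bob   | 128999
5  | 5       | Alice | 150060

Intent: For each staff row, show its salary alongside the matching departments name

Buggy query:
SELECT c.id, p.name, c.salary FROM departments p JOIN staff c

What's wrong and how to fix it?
Bug: Missing join condition: each staff row is matched to all departments rows instead of just its own

Fix: Add ON c.dept_id = p.id to the JOIN

Corrected query:
SELECT c.id, p.name, c.salary FROM departments p JOIN staff c ON c.dept_id = p.id

Result:
id | name        | salary
---+-------------+-------
1  | Legal       | 99570 
2  | Sales       | 104717
3  | Engineering | 97213 
4  | HR          | 128999
5  | HR          | 150060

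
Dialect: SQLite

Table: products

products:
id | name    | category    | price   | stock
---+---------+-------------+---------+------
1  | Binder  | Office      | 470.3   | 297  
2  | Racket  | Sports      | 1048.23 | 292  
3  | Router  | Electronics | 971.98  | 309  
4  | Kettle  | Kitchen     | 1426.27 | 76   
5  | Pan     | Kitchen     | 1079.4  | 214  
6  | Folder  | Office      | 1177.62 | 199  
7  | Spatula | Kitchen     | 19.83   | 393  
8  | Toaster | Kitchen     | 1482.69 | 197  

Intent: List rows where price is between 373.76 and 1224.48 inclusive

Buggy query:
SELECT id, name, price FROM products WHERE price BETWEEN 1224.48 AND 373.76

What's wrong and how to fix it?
Bug: The bounds are reversed; BETWEEN a AND b requires a <= b to match anything

Fix: Write BETWEEN 373.76 AND 1224.48

Corrected query:
SELECT id, name, price FROM products WHERE price BETWEEN 373.76 AND 1224.48

Result:
id | name   | price  
---+--------+--------
1  | Binder | 470.3  
2  | Racket | 1048.23
3  | Router | 971.98 
5  | Pan    | 1079.4 
6  | Folder | 1177.62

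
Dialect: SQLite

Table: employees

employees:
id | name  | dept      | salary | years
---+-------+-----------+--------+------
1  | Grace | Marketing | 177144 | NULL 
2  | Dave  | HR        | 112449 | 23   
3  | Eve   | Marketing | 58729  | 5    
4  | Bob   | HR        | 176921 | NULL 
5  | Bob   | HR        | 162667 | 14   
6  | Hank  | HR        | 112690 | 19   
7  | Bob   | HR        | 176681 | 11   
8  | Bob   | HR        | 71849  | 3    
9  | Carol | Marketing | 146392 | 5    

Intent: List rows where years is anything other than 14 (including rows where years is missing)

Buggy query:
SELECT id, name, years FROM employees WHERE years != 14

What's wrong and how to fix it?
Bug: Inequality against NULL is unknown, not true; rows with NULL are dropped

Fix: Add an explicit OR years IS NULL to include the missing-value rows

Corrected query:
SELECT id, name, years FROM employees WHERE years != 14 OR years IS NULL

Result:
id | name  | years
---+-------+------
1  | Grace | NULL 
2  | Dave  | 23   
3  | Eve   | 5    
4  | Bob   | NULL 
6  | Hank  | 19   
7  | Bob   | 11   
8  | Bob   | 3    
9  | Carol | 5    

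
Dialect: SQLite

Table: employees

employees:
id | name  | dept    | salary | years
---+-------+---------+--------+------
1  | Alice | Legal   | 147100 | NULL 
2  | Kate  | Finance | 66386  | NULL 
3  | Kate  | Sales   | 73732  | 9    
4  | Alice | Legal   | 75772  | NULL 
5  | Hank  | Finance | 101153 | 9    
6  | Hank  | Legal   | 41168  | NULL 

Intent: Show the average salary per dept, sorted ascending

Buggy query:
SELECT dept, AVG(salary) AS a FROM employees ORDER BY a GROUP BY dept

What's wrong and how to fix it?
Bug: GROUP BY must precede ORDER BY

Fix: Reorder: SELECT … FROM … GROUP BY … ORDER BY …

Corrected query:
SELECT dept, AVG(salary) AS a FROM employees GROUP BY dept ORDER BY a

Result:
dept    | a           
--------+-------------
Sales   | 73732       
Finance | 83769.5     
Legal   | 88013.333333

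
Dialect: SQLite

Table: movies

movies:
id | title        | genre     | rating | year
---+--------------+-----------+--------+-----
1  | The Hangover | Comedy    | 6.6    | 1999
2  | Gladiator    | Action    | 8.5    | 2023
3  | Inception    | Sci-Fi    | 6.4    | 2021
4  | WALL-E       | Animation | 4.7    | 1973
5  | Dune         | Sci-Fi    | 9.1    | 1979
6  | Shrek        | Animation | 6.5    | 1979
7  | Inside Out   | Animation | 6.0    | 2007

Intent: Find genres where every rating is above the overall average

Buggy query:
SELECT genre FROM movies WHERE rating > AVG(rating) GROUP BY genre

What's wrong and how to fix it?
Bug: WHERE evaluates per row before aggregation, so AVG() is unavailable

Fix: Compute the overall average in a scalar subquery and compare each group's MIN against it in HAVING

Corrected query:
SELECT genre FROM movies GROUP BY genre HAVING MIN(rating) > (SELECT AVG(rating) FROM movies)

Result:
genre 
------
Action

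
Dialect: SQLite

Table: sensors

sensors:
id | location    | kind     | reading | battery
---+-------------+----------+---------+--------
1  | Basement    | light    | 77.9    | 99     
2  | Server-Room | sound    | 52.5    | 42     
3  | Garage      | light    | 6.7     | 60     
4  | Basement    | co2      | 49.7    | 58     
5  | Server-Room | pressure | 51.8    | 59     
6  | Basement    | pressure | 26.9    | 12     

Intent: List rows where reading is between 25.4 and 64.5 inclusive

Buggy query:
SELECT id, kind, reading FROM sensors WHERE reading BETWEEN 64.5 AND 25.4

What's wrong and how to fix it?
Bug: The bounds are reversed; BETWEEN a AND b requires a <= b to match anything

Fix: Swap the bounds so the smaller value comes first

Corrected query:
SELECT id, kind, reading FROM sensors WHERE reading BETWEEN 25.4 AND 64.5

Result:
id | kind     | reading
---+----------+--------
2  | sound    | 52.5   
4  | co2      | 49.7   
5  | pressure | 51.8   
6  | pressure | 26.9   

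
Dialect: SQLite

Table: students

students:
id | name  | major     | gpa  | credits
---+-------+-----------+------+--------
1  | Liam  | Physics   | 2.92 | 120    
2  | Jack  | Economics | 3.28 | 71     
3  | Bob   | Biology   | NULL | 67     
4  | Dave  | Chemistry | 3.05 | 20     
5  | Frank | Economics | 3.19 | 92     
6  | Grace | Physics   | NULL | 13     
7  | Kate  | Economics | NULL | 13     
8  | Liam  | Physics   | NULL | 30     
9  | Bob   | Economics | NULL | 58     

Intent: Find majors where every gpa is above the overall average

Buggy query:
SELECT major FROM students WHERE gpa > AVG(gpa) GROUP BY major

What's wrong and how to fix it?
Bug: AVG() is an aggregate; it can't sit directly in WHERE

Fix: Compute the overall average in a scalar subquery and compare each group's MIN against it in HAVING

Corrected query:
SELECT major FROM students GROUP BY major HAVING MIN(gpa) > (SELECT AVG(gpa) FROM students)

Result:
major    
---------
Economics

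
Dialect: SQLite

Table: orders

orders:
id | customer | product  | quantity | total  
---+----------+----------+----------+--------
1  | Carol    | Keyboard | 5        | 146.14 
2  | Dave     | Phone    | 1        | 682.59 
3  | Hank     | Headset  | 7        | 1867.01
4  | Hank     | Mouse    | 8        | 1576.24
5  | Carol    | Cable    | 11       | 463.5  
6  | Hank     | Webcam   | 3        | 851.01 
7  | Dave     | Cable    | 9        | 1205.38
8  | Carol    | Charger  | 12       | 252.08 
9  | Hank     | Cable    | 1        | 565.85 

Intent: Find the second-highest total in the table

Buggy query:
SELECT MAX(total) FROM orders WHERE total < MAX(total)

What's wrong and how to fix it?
Bug: The inner MAX is an aggregate inside WHERE, which is not allowed

Fix: Put the inner MAX in a scalar subquery

Corrected query:
SELECT MAX(total) FROM orders WHERE total < (SELECT MAX(total) FROM orders)

Result:
MAX(total)
----------
1576.24   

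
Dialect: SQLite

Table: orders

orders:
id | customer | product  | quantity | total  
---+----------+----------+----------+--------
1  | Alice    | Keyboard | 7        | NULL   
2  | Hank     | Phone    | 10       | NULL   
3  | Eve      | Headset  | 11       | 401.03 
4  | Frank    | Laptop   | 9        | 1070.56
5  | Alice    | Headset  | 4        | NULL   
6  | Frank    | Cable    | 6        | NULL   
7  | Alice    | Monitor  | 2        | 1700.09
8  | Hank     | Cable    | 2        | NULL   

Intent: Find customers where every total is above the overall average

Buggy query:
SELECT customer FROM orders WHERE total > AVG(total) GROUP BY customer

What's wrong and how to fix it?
Bug: WHERE evaluates per row before aggregation, so AVG() is unavailable

Fix: Use a subquery for AVG and a HAVING MIN(...) filter so the condition holds for every row in the group

Corrected query:
SELECT customer FROM orders GROUP BY customer HAVING MIN(total) > (SELECT AVG(total) FROM orders)

Result:
customer
--------
Alice   
Frank   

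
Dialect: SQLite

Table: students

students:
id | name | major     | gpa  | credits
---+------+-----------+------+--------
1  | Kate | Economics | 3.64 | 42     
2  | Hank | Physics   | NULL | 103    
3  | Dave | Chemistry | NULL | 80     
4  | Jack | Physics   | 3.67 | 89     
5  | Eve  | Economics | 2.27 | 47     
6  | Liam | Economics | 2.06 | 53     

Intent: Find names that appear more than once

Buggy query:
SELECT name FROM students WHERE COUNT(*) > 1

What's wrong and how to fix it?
Bug: WHERE can't reference COUNT(*); aggregates are computed after WHERE

Fix: Group first, then use HAVING for the count condition

Corrected query:
SELECT name FROM students GROUP BY name HAVING COUNT(*) > 1

Result:
(no rows)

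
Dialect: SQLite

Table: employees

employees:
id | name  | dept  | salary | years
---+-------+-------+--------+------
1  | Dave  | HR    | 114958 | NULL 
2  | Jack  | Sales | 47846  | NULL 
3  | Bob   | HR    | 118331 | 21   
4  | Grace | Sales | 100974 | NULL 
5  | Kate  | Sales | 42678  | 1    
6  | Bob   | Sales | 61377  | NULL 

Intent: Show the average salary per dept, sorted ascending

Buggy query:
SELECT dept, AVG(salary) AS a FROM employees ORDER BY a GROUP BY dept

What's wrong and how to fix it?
Bug: GROUP BY must precede ORDER BY

Fix: Reorder: SELECT … FROM … GROUP BY … ORDER BY …

Corrected query:
SELECT dept, AVG(salary) AS a FROM employees GROUP BY dept ORDER BY a

Result:
dept  | a       
------+---------
Sales | 63218.75
HR    | 116644.5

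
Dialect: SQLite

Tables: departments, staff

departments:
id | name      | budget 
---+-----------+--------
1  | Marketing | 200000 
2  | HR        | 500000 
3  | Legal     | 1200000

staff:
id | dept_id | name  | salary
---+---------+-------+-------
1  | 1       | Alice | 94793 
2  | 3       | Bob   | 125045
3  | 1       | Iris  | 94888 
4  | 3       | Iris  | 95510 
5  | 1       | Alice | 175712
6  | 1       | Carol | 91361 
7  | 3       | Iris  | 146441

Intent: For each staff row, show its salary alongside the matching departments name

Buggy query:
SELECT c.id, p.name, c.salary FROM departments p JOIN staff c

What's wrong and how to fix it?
Bug: Missing join condition: each staff row is matched to all departments rows instead of just its own

Fix: Specify the join condition linking the foreign key to the parent id

Corrected query:
SELECT c.id, p.name, c.salary FROM departments p JOIN staff c ON c.dept_id = p.id

Result:
id | name      | salary
---+-----------+-------
1  | Marketing | 94793 
2  | Legal     | 125045
3  | Marketing | 94888 
4  | Legal     | 95510 
5  | Marketing | 175712
6  | Marketing | 91361 
7  | Legal     | 146441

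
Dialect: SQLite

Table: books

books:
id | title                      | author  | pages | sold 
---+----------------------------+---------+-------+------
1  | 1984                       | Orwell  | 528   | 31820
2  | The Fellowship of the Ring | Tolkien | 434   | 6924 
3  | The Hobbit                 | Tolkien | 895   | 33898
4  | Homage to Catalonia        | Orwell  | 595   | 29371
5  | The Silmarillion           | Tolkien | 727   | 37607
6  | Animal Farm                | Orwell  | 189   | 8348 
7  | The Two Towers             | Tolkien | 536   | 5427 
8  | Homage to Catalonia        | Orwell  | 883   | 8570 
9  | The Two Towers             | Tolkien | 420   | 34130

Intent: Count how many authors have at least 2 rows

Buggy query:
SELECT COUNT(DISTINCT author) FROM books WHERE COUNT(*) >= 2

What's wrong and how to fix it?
Bug: WHERE filters individual rows, not groups, so a group-level COUNT is invalid there

Fix: Group first with HAVING COUNT(*) >= 2, then COUNT the resulting groups

Corrected query:
SELECT COUNT(*) FROM (SELECT author FROM books GROUP BY author HAVING COUNT(*) >= 2)

Result:
COUNT(*)
--------
2       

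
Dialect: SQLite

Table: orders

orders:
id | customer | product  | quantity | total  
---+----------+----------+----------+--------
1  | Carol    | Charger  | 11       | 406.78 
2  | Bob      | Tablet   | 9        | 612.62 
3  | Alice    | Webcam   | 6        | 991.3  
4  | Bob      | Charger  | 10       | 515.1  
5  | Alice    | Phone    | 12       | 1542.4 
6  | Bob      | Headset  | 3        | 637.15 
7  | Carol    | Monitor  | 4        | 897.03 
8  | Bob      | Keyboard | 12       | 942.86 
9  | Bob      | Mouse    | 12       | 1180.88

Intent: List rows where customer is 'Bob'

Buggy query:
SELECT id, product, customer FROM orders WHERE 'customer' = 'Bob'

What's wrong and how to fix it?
Bug: Single quotes denote string literals in SQL; the column name is being compared as a constant string

Fix: Reference the column as customer without single quotes

Corrected query:
SELECT id, product, customer FROM orders WHERE customer = 'Bob'

Result:
id | product  | customer
---+----------+---------
2  | Tablet   | Bob     
4  | Charger  | Bob     
6  | Headset  | Bob     
8  | Keyboard | Bob     
9  | Mouse    | Bob     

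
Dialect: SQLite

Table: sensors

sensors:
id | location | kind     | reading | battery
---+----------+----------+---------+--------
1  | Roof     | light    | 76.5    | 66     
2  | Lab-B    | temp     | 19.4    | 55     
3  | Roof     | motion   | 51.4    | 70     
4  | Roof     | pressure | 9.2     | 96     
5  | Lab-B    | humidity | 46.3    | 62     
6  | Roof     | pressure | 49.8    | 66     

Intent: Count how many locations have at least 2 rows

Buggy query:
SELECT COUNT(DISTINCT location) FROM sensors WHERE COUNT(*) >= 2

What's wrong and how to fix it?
Bug: WHERE filters individual rows, not groups, so a group-level COUNT is invalid there

Fix: Group first with HAVING COUNT(*) >= 2, then COUNT the resulting groups

Corrected query:
SELECT COUNT(*) FROM (SELECT location FROM sensors GROUP BY location HAVING COUNT(*) >= 2)

Result:
COUNT(*)
--------
2       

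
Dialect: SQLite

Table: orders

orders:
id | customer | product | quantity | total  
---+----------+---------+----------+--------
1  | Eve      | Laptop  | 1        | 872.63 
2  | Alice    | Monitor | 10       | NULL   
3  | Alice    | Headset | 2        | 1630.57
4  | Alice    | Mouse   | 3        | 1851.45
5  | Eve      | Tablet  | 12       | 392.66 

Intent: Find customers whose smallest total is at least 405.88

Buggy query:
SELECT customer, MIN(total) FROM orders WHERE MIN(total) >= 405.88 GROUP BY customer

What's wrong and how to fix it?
Bug: Aggregates like MIN are computed per group after WHERE runs

Fix: Use HAVING for the per-group MIN condition

Corrected query:
SELECT customer, MIN(total) FROM orders GROUP BY customer HAVING MIN(total) >= 405.88

Result:
customer | MIN(total)
---------+-----------
Alice    | 1630.57   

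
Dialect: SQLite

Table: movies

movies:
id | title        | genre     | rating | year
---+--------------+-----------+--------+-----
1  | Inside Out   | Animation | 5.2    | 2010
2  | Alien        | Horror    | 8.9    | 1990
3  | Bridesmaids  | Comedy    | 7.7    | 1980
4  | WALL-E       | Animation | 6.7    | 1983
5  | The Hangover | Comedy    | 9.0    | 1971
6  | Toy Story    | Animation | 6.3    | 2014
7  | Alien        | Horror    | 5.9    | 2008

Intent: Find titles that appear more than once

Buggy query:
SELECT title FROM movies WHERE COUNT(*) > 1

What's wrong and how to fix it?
Bug: COUNT(*) is an aggregate and cannot be used in WHERE

Fix: Group first, then use HAVING for the count condition

Corrected query:
SELECT title FROM movies GROUP BY title HAVING COUNT(*) > 1

Result:
title
-----
Alien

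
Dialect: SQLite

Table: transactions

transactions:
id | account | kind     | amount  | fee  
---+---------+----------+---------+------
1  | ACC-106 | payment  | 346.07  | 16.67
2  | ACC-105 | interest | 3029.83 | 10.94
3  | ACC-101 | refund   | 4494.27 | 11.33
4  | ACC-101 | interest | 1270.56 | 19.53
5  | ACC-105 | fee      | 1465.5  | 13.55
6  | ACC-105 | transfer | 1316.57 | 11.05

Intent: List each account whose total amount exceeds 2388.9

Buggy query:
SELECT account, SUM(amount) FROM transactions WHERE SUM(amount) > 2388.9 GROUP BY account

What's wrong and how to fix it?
Bug: Aggregate functions cannot appear in a WHERE clause

Fix: Use HAVING (which filters groups after aggregation) instead of WHERE

Corrected query:
SELECT account, SUM(amount) FROM transactions GROUP BY account HAVING SUM(amount) > 2388.9

Result:
account | SUM(amount)
--------+------------
ACC-101 | 5764.83    
ACC-105 | 5811.9     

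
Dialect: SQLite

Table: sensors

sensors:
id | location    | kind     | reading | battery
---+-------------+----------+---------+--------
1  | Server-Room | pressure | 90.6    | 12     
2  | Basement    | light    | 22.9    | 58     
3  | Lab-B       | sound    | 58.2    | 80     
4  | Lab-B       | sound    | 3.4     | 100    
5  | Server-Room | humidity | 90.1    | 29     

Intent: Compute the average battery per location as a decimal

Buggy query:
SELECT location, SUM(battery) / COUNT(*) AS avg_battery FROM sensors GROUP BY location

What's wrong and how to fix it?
Bug: SUM(battery) and COUNT(*) are both integers; the division truncates the fractional part

Fix: Cast one side to REAL so the division keeps the fractional part

Corrected query:
SELECT location, SUM(battery) * 1.0 / COUNT(*) AS avg_battery FROM sensors GROUP BY location

Result:
location    | avg_battery
------------+------------
Basement    | 58         
Lab-B       | 90         
Server-Room | 20.5       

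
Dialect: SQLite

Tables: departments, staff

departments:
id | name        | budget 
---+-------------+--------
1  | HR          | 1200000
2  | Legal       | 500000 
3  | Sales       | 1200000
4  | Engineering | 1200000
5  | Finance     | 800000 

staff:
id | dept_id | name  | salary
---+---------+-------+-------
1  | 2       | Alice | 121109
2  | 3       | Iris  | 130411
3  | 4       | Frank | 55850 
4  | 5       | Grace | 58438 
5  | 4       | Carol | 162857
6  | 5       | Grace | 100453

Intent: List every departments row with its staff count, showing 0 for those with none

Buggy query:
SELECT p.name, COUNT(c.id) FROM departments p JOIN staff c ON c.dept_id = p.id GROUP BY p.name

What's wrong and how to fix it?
Bug: INNER JOIN drops departments rows that have no matching staff rows

Fix: Switch to LEFT JOIN to retain unmatched parent rows

Corrected query:
SELECT p.name, COUNT(c.id) FROM departments p LEFT JOIN staff c ON c.dept_id = p.id GROUP BY p.name

Result:
name        | COUNT(c.id)
------------+------------
Engineering | 2          
Finance     | 2          
HR          | 0          
Legal       | 1          
Sales       | 1          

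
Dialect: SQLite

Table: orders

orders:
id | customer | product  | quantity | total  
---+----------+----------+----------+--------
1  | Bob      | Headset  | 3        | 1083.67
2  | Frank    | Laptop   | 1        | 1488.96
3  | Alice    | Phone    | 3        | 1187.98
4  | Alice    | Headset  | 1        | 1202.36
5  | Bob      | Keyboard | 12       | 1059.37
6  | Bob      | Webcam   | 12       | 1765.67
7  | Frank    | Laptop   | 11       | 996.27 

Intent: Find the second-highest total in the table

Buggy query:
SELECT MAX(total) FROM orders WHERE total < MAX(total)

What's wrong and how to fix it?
Bug: MAX(total) on the right of the comparison is an aggregate-in-WHERE error

Fix: Put the inner MAX in a scalar subquery

Corrected query:
SELECT MAX(total) FROM orders WHERE total < (SELECT MAX(total) FROM orders)

Result:
MAX(total)
----------
1488.96   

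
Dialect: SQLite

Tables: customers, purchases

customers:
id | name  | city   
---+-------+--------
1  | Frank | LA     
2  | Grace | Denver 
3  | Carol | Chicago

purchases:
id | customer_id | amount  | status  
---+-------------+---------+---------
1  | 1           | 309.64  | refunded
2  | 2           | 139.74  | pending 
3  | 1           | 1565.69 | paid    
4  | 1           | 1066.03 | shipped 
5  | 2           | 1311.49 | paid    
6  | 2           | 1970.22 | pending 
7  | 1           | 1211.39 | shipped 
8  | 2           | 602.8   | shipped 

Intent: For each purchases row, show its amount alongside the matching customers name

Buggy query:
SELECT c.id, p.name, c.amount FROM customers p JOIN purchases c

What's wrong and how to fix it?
Bug: Missing join condition: each purchases row is matched to all customers rows instead of just its own

Fix: Add ON c.customer_id = p.id to the JOIN

Corrected query:
SELECT c.id, p.name, c.amount FROM customers p JOIN purchases c ON c.customer_id = p.id

Result:
id | name  | amount 
---+-------+--------
1  | Frank | 309.64 
2  | Grace | 139.74 
3  | Frank | 1565.69
4  | Frank | 1066.03
5  | Grace | 1311.49
6  | Grace | 1970.22
7  | Frank | 1211.39
8  | Grace | 602.8  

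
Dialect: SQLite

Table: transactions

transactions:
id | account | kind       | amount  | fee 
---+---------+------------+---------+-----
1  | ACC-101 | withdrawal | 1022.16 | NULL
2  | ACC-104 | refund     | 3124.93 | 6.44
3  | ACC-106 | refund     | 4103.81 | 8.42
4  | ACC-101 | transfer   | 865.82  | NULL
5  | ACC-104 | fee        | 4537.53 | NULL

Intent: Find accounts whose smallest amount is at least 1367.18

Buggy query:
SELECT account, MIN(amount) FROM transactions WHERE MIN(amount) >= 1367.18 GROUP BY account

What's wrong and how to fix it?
Bug: Aggregates like MIN are computed per group after WHERE runs

Fix: Use HAVING for the per-group MIN condition

Corrected query:
SELECT account, MIN(amount) FROM transactions GROUP BY account HAVING MIN(amount) >= 1367.18

Result:
account | MIN(amount)
--------+------------
ACC-104 | 3124.93    
ACC-106 | 4103.81    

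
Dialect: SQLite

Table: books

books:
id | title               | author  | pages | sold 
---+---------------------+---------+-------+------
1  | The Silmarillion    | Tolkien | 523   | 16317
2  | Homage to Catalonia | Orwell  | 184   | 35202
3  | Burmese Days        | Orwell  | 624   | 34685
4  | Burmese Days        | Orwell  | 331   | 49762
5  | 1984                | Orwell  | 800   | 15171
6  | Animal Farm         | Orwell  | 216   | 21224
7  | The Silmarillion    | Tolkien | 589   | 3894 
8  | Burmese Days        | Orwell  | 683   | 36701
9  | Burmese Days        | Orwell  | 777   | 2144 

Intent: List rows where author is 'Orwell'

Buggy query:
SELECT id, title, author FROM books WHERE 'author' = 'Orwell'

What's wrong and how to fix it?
Bug: Single quotes denote string literals in SQL; the column name is being compared as a constant string

Fix: Remove the quotes around the column name (or use double quotes for an identifier)

Corrected query:
SELECT id, title, author FROM books WHERE author = 'Orwell'

Result:
id | title               | author
---+---------------------+-------
2  | Homage to Catalonia | Orwell
3  | Burmese Days        | Orwell
4  | Burmese Days        | Orwell
5  | 1984                | Orwell
6  | Animal Farm         | Orwell
8  | Burmese Days        | Orwell
9  | Burmese Days        | Orwell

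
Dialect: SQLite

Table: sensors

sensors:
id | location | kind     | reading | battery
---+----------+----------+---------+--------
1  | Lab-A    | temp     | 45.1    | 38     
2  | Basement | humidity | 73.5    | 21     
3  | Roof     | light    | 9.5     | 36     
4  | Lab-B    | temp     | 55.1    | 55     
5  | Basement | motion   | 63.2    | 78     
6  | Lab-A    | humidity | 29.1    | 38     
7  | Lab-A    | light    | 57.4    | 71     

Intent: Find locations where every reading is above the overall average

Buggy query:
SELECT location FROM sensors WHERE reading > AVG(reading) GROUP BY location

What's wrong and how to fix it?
Bug: AVG() is an aggregate; it can't sit directly in WHERE

Fix: Use a subquery for AVG and a HAVING MIN(...) filter so the condition holds for every row in the group

Corrected query:
SELECT location FROM sensors GROUP BY location HAVING MIN(reading) > (SELECT AVG(reading) FROM sensors)

Result:
location
--------
Basement
Lab-B   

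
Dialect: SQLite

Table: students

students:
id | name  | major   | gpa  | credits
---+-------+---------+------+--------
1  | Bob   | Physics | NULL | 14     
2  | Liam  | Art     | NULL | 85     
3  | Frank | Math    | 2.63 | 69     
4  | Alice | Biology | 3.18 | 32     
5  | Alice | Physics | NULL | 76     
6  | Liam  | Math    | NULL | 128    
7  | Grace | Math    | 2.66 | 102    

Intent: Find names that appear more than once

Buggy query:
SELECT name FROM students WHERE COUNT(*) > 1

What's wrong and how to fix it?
Bug: COUNT(*) is an aggregate and cannot be used in WHERE

Fix: Group first, then use HAVING for the count condition

Corrected query:
SELECT name FROM students GROUP BY name HAVING COUNT(*) > 1

Result:
name 
-----
Alice
Liam 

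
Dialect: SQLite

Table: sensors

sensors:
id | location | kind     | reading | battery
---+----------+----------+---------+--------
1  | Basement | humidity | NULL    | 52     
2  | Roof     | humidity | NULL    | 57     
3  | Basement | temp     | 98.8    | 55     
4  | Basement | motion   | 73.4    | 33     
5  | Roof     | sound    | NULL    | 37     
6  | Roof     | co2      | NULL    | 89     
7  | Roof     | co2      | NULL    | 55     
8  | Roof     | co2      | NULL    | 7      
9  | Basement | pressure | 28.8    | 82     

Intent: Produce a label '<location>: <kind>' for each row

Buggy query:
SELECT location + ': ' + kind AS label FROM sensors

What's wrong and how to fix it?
Bug: SQLite uses || for string concatenation; + coerces text to numbers (yielding 0)

Fix: Use the || operator for string concatenation

Corrected query:
SELECT location || ': ' || kind AS label FROM sensors

Result:
label             
------------------
Basement: humidity
Roof: humidity    
Basement: temp    
Basement: motion  
Roof: sound       
Roof: co2         
Roof: co2         
Roof: co2         
Basement: pressure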